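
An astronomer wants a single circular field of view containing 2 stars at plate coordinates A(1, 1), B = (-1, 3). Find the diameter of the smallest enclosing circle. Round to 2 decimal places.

The smallest circle enclosing two points has them as diameter endpoints.
Centre = midpoint = (0, 2); r² = |AB|²/4 = 8/4 = 2.
Diameter = 2r = 2√2 ≈ 2.83.

2.83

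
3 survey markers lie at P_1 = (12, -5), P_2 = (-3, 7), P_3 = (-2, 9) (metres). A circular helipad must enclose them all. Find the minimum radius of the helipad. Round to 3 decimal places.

9.899

Side lengths²: P_1P_2² = 369, P_1P_3² = 392, P_2P_3² = 5.
Since P_1P_3² = 392 ≥ 369 + 5 = 374, the angle opposite P_1P_3 is not acute, so the smallest enclosing circle has P_1P_3 as diameter.
Centre = midpoint of P_1P_3 = (5, 2), r² = 392/4 = 98.
r = √98 ≈ 9.899.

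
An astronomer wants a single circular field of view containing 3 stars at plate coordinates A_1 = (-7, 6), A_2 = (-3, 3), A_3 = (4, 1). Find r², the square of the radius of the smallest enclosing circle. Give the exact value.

Side lengths²: A_1A_2² = 25, A_1A_3² = 146, A_2A_3² = 53.
Since A_1A_3² = 146 ≥ 53 + 25 = 78, the angle opposite A_1A_3 is not acute, so the smallest enclosing circle has A_1A_3 as diameter.
Centre = midpoint of A_1A_3 = (-1.5, 3.5), r² = 146/4 = 36.5.

36.5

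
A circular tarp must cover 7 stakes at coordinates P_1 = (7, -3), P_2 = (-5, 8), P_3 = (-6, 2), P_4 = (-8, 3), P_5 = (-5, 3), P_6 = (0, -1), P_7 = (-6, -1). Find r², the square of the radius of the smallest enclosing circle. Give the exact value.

130645/1922

The minimum enclosing circle is determined by three boundary points: P_1, P_2, P_4.
Their circumcentre is (7/62, 95/62) with r² = 130645/1922.
The farthest remaining point P_7 is at distance² 84145/1922 ≤ 130645/1922.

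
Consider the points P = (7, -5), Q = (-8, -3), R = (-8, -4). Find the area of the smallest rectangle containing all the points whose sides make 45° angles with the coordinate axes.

119

In coordinates u = x + y, v = x − y the rectangle is axis-aligned; the map (x,y)→(u,v) scales areas by 2.
u-values: 2, -11, -12; range = 2 − (-12) = 14.
v-values: 12, -5, -4; range = 12 − (-5) = 17.
Area = (14 × 17) / 2 = 119.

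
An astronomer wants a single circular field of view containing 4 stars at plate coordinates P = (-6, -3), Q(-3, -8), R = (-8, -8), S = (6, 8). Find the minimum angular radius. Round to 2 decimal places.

The farthest pair is R–S with squared distance 452. The circle on this segment as diameter has centre (-1, 0) and r² = 452/4 = 113.
Check P: distance² to centre = 34 ≤ 113, so it lies inside.
All remaining points lie in this disk, and no smaller disk contains both endpoints, so this is the minimum enclosing circle.
r = √113 ≈ 10.63.

10.63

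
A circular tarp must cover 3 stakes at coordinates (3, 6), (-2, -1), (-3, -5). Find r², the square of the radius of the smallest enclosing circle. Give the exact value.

39.25

Call the three points A, B, C in the order given.
Side lengths²: AB² = 74, AC² = 157, BC² = 17.
Since AC² = 157 ≥ 74 + 17 = 91, the angle opposite AC is not acute, so the smallest enclosing circle has AC as diameter.
Centre = midpoint of AC = (0, 0.5), r² = 157/4 = 39.25.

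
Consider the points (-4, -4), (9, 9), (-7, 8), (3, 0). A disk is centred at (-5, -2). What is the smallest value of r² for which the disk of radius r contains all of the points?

The required radius is the distance from (-5, -2) to the farthest point.
Squared distances: 5, 317, 104, 68.
Maximum is 317, attained at (9, 9).

317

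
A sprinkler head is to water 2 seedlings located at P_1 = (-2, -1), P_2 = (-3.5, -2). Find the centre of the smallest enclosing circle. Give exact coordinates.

(-2.75, -1.5)

The smallest circle enclosing two points has them as diameter endpoints.
Centre = midpoint = (-2.75, -1.5); r² = |P_1P_2|²/4 = 3.25/4 = 0.8125.
Centre = (-2.75, -1.5).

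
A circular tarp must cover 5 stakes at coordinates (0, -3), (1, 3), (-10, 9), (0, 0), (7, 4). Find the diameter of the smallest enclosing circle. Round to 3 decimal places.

A smallest enclosing disk is always determined by at most three of the input points on its boundary.
The minimum enclosing circle is determined by three boundary points: (0, -3), (-10, 9), (7, 4).
Their circumcentre is (-19/11, 63/11) with r² = 9577/121.
The farthest remaining point (0, 0) is at distance² 4330/121 ≤ 9577/121.
Diameter = 2r = 2√(9577/121) ≈ 17.793.

17.793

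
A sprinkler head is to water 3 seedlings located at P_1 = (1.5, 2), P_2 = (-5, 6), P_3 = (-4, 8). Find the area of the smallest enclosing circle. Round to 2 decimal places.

Side lengths²: P_1P_2² = 58.25, P_1P_3² = 66.25, P_2P_3² = 5.
Since P_1P_3² = 66.25 ≥ 58.25 + 5 = 63.25, the angle opposite P_1P_3 is not acute, so the smallest enclosing circle has P_1P_3 as diameter.
Centre = midpoint of P_1P_3 = (-1.25, 5), r² = 66.25/4 = 16.5625.
Area = π·r² = π·16.5625 ≈ 52.03.

52.03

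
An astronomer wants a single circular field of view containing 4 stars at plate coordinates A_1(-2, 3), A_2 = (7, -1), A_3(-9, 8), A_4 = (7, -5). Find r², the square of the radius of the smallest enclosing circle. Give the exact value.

By Welzl's lemma the MEC is supported by two points (diametrically opposite) or three points (on a circumcircle).
The farthest pair is A_3–A_4 with squared distance 425. The circle on this segment as diameter has centre (-1, 1.5) and r² = 425/4 = 106.25.
Check A_1: distance² to centre = 3.25 ≤ 106.25, so it lies inside.
All remaining points lie in this disk, and no smaller disk contains both endpoints, so this is the minimum enclosing circle.

106.25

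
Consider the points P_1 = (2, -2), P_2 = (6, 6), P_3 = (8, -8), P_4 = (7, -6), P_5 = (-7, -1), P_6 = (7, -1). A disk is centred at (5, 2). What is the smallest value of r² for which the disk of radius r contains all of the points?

The required radius is the distance from (5, 2) to the farthest point.
Squared distances: 25, 17, 109, 68, 153, 13.
Maximum is 153, attained at P_5.

153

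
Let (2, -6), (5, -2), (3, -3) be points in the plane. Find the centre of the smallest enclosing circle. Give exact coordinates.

(3.5, -4)

Call the three points A, B, C in the order given.
Side lengths²: AB² = 25, AC² = 10, BC² = 5.
Since AB² = 25 ≥ 10 + 5 = 15, the angle opposite AB is not acute, so the smallest enclosing circle has AB as diameter.
Centre = midpoint of AB = (3.5, -4), r² = 25/4 = 6.25.
Centre = (3.5, -4).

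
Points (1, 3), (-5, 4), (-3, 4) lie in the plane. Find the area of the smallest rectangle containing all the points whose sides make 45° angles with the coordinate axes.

17.5

In coordinates u = x + y, v = x − y the rectangle is axis-aligned; the map (x,y)→(u,v) scales areas by 2.
u-values: 4, -1, 1; range = 4 − (-1) = 5.
v-values: -2, -9, -7; range = -2 − (-9) = 7.
Area = (5 × 7) / 2 = 17.5.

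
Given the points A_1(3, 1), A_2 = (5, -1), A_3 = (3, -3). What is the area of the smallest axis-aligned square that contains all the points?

The bounding box has width 2 and height 4.
An axis-aligned square enclosing the set must have side ≥ max(width, height).
So the minimum side is max(2, 4) = 4.
Area = 4² = 16.

16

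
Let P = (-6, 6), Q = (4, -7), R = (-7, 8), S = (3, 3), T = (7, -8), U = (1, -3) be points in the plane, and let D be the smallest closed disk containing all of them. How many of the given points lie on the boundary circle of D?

The minimum enclosing circle of a finite set is fixed by two of the points (as a diameter) or three (as a circumcircle).
The farthest pair is R–T with squared distance 452. The circle on this segment as diameter has centre (0, 0) and r² = 452/4 = 113.
Check P: distance² to centre = 72 ≤ 113, so it lies inside.
All remaining points lie in this disk, and no smaller disk contains both endpoints, so this is the minimum enclosing circle.
The points at distance exactly r from the centre are R, T — 2 points.

2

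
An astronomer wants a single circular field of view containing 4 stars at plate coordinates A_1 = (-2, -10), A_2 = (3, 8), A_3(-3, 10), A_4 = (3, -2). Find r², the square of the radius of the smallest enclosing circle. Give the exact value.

100.25

The farthest pair is A_1–A_3 with squared distance 401. The circle on this segment as diameter has centre (-2.5, 0) and r² = 401/4 = 100.25.
Check A_2: distance² to centre = 94.25 ≤ 100.25, so it lies inside.
All remaining points lie in this disk, and no smaller disk contains both endpoints, so this is the minimum enclosing circle.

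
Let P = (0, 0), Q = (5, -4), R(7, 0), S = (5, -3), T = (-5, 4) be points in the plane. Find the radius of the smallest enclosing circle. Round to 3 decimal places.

The minimum enclosing circle of a finite set is fixed by two of the points (as a diameter) or three (as a circumcircle).
The minimum enclosing circle is determined by three boundary points: Q, R, T.
Their circumcentre is (4/7, 5/7) with r² = 2050/49.
The farthest remaining point S is at distance² 1637/49 ≤ 2050/49.
r = √(2050/49) ≈ 6.468.

6.468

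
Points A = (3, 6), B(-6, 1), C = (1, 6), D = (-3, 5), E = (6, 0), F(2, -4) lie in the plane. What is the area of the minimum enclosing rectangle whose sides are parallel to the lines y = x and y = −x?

In coordinates u = x + y, v = x − y the rectangle is axis-aligned; the map (x,y)→(u,v) scales areas by 2.
u-values: 9, -5, 7, 2, 6, -2; range = 9 − (-5) = 14.
v-values: -3, -7, -5, -8, 6, 6; range = 6 − (-8) = 14.
Area = (14 × 14) / 2 = 98.

98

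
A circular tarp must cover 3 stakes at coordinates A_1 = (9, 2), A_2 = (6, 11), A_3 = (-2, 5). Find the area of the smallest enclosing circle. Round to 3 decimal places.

Side lengths²: A_1A_2² = 90, A_1A_3² = 130, A_2A_3² = 100.
Since A_1A_3² = 130 < 100 + 90 = 190, the triangle is acute, so the smallest enclosing circle is the circumcircle.
Circumcentre = (4, 16/3), r² = 325/9.
Area = π·r² = π·325/9 ≈ 113.446.

113.446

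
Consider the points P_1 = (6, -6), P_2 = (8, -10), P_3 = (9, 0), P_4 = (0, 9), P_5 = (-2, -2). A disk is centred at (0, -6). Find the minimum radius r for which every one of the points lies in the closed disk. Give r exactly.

The required radius is the distance from (0, -6) to the farthest point.
Squared distances: 36, 80, 117, 225, 20.
Maximum is 225, attained at P_4.
r = √225 = 15.

15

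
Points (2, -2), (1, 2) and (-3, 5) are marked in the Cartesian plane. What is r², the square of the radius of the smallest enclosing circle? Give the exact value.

18.5

Call the three points A, B, C in the order given.
Side lengths²: AB² = 17, AC² = 74, BC² = 25.
Since AC² = 74 ≥ 25 + 17 = 42, the angle opposite AC is not acute, so the smallest enclosing circle has AC as diameter.
Centre = midpoint of AC = (-0.5, 1.5), r² = 74/4 = 18.5.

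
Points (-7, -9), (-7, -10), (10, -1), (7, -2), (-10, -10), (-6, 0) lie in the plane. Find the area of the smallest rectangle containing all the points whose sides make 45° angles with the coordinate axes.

In coordinates u = x + y, v = x − y the rectangle is axis-aligned; the map (x,y)→(u,v) scales areas by 2.
u-values: -16, -17, 9, 5, -20, -6; range = 9 − (-20) = 29.
v-values: 2, 3, 11, 9, 0, -6; range = 11 − (-6) = 17.
Area = (29 × 17) / 2 = 246.5.

246.5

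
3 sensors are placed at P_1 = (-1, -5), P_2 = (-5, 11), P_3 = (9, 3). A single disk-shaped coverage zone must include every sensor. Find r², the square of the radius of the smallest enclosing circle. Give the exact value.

Side lengths²: P_1P_2² = 272, P_1P_3² = 164, P_2P_3² = 260.
Since P_1P_2² = 272 < 260 + 164 = 424, the triangle is acute, so the smallest enclosing circle is the circumcircle.
Circumcentre = (1/6, 91/24), r² = 45305/576.

45305/576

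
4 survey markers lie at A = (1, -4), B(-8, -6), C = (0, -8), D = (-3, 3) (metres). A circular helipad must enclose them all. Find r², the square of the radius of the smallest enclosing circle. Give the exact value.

The minimum enclosing circle of a finite set is fixed by two of the points (as a diameter) or three (as a circumcircle).
The minimum enclosing circle is determined by three boundary points: B, C, D.
Their circumcentre is (-122/41, -119/41) with r² = 58565/1681.
The farthest remaining point A is at distance² 28594/1681 ≤ 58565/1681.

58565/1681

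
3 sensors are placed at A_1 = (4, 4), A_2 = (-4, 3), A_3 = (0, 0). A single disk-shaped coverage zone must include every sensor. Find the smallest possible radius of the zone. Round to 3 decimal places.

Side lengths²: A_1A_2² = 65, A_1A_3² = 32, A_2A_3² = 25.
Since A_1A_2² = 65 ≥ 32 + 25 = 57, the angle opposite A_1A_2 is not acute, so the smallest enclosing circle has A_1A_2 as diameter.
Centre = midpoint of A_1A_2 = (0, 3.5), r² = 65/4 = 16.25.
r = √(16.25) ≈ 4.031.

4.031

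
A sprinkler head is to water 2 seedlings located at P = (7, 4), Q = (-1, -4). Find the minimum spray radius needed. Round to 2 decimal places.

The smallest circle enclosing two points has them as diameter endpoints.
Centre = midpoint = (3, 0); r² = |PQ|²/4 = 128/4 = 32.
r = √32 ≈ 5.66.

5.66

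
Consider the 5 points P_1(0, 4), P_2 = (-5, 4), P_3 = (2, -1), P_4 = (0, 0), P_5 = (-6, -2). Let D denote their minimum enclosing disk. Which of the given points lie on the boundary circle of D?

By Welzl's lemma the MEC is supported by two points (diametrically opposite) or three points (on a circumcircle).
The minimum enclosing circle is determined by three boundary points: P_2, P_3, P_5.
Their circumcentre is (-211/94, 43/94) with r² = 88985/4418.
The farthest remaining point P_1 is at distance² 77705/4418 ≤ 88985/4418.
The points at distance exactly r from the centre are P_2, P_3, P_5 — 3 points.

P_2, P_3, P_5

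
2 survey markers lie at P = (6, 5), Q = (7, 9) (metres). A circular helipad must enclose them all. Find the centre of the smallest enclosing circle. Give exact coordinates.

(6.5, 7)

The smallest circle enclosing two points has them as diameter endpoints.
Centre = midpoint = (6.5, 7); r² = |PQ|²/4 = 17/4 = 4.25.
Centre = (6.5, 7).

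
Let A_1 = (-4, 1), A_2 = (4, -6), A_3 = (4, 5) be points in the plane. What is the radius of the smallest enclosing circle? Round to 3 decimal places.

5.942

Side lengths²: A_1A_2² = 113, A_1A_3² = 80, A_2A_3² = 121.
Since A_2A_3² = 121 < 113 + 80 = 193, the triangle is acute, so the smallest enclosing circle is the circumcircle.
Circumcentre = (1.75, -0.5), r² = 35.3125.
r = √(35.3125) ≈ 5.942.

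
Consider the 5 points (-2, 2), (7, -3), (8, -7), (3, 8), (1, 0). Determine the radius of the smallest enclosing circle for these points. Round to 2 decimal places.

7.91

A smallest enclosing disk is always determined by at most three of the input points on its boundary.
The farthest pair is (8, -7)–(3, 8) with squared distance 250. The circle on this segment as diameter has centre (5.5, 0.5) and r² = 250/4 = 62.5.
Check (-2, 2): distance² to centre = 58.5 ≤ 62.5, so it lies inside.
All remaining points lie in this disk, and no smaller disk contains both endpoints, so this is the minimum enclosing circle.
r = √(62.5) ≈ 7.91.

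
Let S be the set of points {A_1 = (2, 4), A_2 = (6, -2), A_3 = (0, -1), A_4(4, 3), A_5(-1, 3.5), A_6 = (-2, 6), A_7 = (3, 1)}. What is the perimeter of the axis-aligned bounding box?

Width = max x − min x = 6 − (-2) = 8.
Height = max y − min y = 6 − (-2) = 8.
Perimeter = 2(8 + 8) = 32.

32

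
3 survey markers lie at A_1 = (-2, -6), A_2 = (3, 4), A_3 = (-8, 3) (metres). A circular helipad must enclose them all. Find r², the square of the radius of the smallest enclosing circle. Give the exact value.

3965/98

Side lengths²: A_1A_2² = 125, A_1A_3² = 117, A_2A_3² = 122.
Since A_1A_2² = 125 < 122 + 117 = 239, the triangle is acute, so the smallest enclosing circle is the circumcircle.
Circumcentre = (-31/14, 5/14), r² = 3965/98.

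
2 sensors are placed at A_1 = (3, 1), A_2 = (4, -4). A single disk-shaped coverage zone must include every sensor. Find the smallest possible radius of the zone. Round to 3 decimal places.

The smallest circle enclosing two points has them as diameter endpoints.
Centre = midpoint = (3.5, -1.5); r² = |A_1A_2|²/4 = 26/4 = 6.5.
r = √(6.5) ≈ 2.550.

2.550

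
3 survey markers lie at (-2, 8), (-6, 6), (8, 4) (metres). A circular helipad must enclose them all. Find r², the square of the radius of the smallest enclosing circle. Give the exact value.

50

Call the three points A, B, C in the order given.
Side lengths²: AB² = 20, AC² = 116, BC² = 200.
Since BC² = 200 ≥ 116 + 20 = 136, the angle opposite BC is not acute, so the smallest enclosing circle has BC as diameter.
Centre = midpoint of BC = (1, 5), r² = 200/4 = 50.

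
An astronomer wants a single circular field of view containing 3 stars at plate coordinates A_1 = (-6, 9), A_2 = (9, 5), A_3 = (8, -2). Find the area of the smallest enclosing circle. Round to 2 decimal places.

248.97

Side lengths²: A_1A_2² = 241, A_1A_3² = 317, A_2A_3² = 50.
Since A_1A_3² = 317 ≥ 241 + 50 = 291, the angle opposite A_1A_3 is not acute, so the smallest enclosing circle has A_1A_3 as diameter.
Centre = midpoint of A_1A_3 = (1, 3.5), r² = 317/4 = 79.25.
Area = π·r² = π·79.25 ≈ 248.97.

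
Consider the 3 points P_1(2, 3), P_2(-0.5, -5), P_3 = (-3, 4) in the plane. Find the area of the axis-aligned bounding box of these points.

x ranges over [-3, 2], width 5.
y ranges over [-5, 4], height 9.
Area = 5 × 9 = 45.

45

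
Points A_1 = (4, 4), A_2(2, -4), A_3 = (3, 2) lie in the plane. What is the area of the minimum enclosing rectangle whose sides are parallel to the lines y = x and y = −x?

30

In coordinates u = x + y, v = x − y the rectangle is axis-aligned; the map (x,y)→(u,v) scales areas by 2.
u-values: 8, -2, 5; range = 8 − (-2) = 10.
v-values: 0, 6, 1; range = 6 − 0 = 6.
Area = (10 × 6) / 2 = 30.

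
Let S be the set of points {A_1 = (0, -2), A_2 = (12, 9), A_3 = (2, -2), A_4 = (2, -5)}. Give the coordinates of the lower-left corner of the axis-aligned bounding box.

(0, -5)

x-range [0, 12], y-range [-5, 9].
The lower-left corner is (0, -5).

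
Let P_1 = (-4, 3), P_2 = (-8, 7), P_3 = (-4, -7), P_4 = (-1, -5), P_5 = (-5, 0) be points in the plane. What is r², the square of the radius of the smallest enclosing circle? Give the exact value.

By Welzl's lemma the MEC is supported by two points (diametrically opposite) or three points (on a circumcircle).
The farthest pair is P_2–P_3 with squared distance 212. The circle on this segment as diameter has centre (-6, 0) and r² = 212/4 = 53.
Check P_1: distance² to centre = 13 ≤ 53, so it lies inside.
All remaining points lie in this disk, and no smaller disk contains both endpoints, so this is the minimum enclosing circle.

53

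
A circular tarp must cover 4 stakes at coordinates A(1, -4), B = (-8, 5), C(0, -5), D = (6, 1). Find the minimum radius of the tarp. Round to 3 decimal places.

7.325

The minimum enclosing circle is determined by three boundary points: B, C, D.
Their circumcentre is (-11/9, 20/9) with r² = 4346/81.
The farthest remaining point A is at distance² 3536/81 ≤ 4346/81.
r = √(4346/81) ≈ 7.325.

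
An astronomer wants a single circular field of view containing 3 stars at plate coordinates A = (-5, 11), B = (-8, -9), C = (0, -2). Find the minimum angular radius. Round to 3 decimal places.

10.112

Side lengths²: AB² = 409, AC² = 194, BC² = 113.
Since AB² = 409 ≥ 194 + 113 = 307, the angle opposite AB is not acute, so the smallest enclosing circle has AB as diameter.
Centre = midpoint of AB = (-6.5, 1), r² = 409/4 = 102.25.
r = √(102.25) ≈ 10.112.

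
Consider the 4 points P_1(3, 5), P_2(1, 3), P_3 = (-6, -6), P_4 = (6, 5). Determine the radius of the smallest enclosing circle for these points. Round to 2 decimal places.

A smallest enclosing disk is always determined by at most three of the input points on its boundary.
The farthest pair is P_3–P_4 with squared distance 265. The circle on this segment as diameter has centre (0, -0.5) and r² = 265/4 = 66.25.
Check P_1: distance² to centre = 39.25 ≤ 66.25, so it lies inside.
All remaining points lie in this disk, and no smaller disk contains both endpoints, so this is the minimum enclosing circle.
r = √(66.25) ≈ 8.14.

8.14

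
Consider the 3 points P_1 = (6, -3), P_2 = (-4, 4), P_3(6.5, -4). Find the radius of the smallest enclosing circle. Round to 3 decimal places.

Side lengths²: P_1P_2² = 149, P_1P_3² = 1.25, P_2P_3² = 174.25.
Since P_2P_3² = 174.25 ≥ 149 + 1.25 = 150.25, the angle opposite P_2P_3 is not acute, so the smallest enclosing circle has P_2P_3 as diameter.
Centre = midpoint of P_2P_3 = (1.25, 0), r² = 174.25/4 = 43.5625.
r = √(43.5625) ≈ 6.600.

6.600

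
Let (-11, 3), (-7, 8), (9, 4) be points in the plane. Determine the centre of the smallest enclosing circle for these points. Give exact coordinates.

Call the three points A, B, C in the order given.
Side lengths²: AB² = 41, AC² = 401, BC² = 272.
Since AC² = 401 ≥ 272 + 41 = 313, the angle opposite AC is not acute, so the smallest enclosing circle has AC as diameter.
Centre = midpoint of AC = (-1, 3.5), r² = 401/4 = 100.25.
Centre = (-1, 3.5).

(-1, 3.5)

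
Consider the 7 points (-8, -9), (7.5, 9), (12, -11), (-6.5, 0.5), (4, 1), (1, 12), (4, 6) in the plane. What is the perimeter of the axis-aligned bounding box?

86

Width = max x − min x = 12 − (-8) = 20.
Height = max y − min y = 12 − (-11) = 23.
Perimeter = 2(20 + 23) = 86.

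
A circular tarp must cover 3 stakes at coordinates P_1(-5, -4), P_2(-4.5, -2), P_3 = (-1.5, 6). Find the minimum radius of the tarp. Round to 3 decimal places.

5.297

Side lengths²: P_1P_2² = 4.25, P_1P_3² = 112.25, P_2P_3² = 73.
Since P_1P_3² = 112.25 ≥ 73 + 4.25 = 77.25, the angle opposite P_1P_3 is not acute, so the smallest enclosing circle has P_1P_3 as diameter.
Centre = midpoint of P_1P_3 = (-3.25, 1), r² = 112.25/4 = 28.0625.
r = √(28.0625) ≈ 5.297.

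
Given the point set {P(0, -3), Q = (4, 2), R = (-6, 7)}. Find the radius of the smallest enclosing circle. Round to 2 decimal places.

5.96

Side lengths²: PQ² = 41, PR² = 136, QR² = 125.
Since PR² = 136 < 125 + 41 = 166, the triangle is acute, so the smallest enclosing circle is the circumcircle.
Circumcentre = (-27/14, 37/14), r² = 3485/98.
r = √(3485/98) ≈ 5.96.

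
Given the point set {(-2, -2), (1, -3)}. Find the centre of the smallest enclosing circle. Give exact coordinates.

(-0.5, -2.5)

The smallest circle enclosing two points has them as diameter endpoints.
Centre = midpoint = (-0.5, -2.5); r² = |(-2, -2)−(1, -3)|²/4 = 10/4 = 2.5.
Centre = (-0.5, -2.5).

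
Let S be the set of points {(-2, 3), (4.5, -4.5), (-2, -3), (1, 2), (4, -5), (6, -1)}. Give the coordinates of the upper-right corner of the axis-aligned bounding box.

(6, 3)

x-range [-2, 6], y-range [-5, 3].
The upper-right corner is (6, 3).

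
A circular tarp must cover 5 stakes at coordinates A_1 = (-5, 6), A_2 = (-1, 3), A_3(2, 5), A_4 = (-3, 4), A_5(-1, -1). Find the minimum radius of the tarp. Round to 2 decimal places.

4.25

The minimum enclosing circle is determined by three boundary points: A_1, A_3, A_5.
Their circumcentre is (-11/6, 19/6) with r² = 325/18.
The farthest remaining point A_4 is at distance² 37/18 ≤ 325/18.
r = √(325/18) ≈ 4.25.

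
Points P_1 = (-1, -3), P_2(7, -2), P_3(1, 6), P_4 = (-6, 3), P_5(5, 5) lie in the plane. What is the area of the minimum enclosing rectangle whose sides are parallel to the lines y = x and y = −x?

In coordinates u = x + y, v = x − y the rectangle is axis-aligned; the map (x,y)→(u,v) scales areas by 2.
u-values: -4, 5, 7, -3, 10; range = 10 − (-4) = 14.
v-values: 2, 9, -5, -9, 0; range = 9 − (-9) = 18.
Area = (14 × 18) / 2 = 126.

126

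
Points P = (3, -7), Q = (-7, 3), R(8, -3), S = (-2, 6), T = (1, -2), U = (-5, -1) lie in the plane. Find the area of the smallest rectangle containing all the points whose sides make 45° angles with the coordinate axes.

In coordinates u = x + y, v = x − y the rectangle is axis-aligned; the map (x,y)→(u,v) scales areas by 2.
u-values: -4, -4, 5, 4, -1, -6; range = 5 − (-6) = 11.
v-values: 10, -10, 11, -8, 3, -4; range = 11 − (-10) = 21.
Area = (11 × 21) / 2 = 115.5.

115.5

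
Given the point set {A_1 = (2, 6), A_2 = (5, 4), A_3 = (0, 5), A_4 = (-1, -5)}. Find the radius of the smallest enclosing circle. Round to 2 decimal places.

A smallest enclosing disk is always determined by at most three of the input points on its boundary.
The farthest pair is A_1–A_4 with squared distance 130. The circle on this segment as diameter has centre (0.5, 0.5) and r² = 130/4 = 32.5.
Check A_2: distance² to centre = 32.5 ≤ 32.5, so it lies inside.
All remaining points lie in this disk, and no smaller disk contains both endpoints, so this is the minimum enclosing circle.
r = √(32.5) ≈ 5.70.

5.70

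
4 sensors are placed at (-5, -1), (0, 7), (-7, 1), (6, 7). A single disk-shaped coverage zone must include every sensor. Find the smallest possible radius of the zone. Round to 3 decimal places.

A smallest enclosing disk is always determined by at most three of the input points on its boundary.
The farthest pair is (-7, 1)–(6, 7) with squared distance 205. The circle on this segment as diameter has centre (-0.5, 4) and r² = 205/4 = 51.25.
Check (-5, -1): distance² to centre = 45.25 ≤ 51.25, so it lies inside.
All remaining points lie in this disk, and no smaller disk contains both endpoints, so this is the minimum enclosing circle.
r = √(51.25) ≈ 7.159.

7.159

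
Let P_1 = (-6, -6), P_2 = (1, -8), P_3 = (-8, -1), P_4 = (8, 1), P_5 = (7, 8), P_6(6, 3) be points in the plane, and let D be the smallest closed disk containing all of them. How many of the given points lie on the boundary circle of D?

The minimum enclosing circle of a finite set is fixed by two of the points (as a diameter) or three (as a circumcircle).
The farthest pair is P_1–P_5 with squared distance 365. The circle on this segment as diameter has centre (0.5, 1) and r² = 365/4 = 91.25.
Check P_2: distance² to centre = 81.25 ≤ 91.25, so it lies inside.
All remaining points lie in this disk, and no smaller disk contains both endpoints, so this is the minimum enclosing circle.
The points at distance exactly r from the centre are P_1, P_5 — 2 points.

2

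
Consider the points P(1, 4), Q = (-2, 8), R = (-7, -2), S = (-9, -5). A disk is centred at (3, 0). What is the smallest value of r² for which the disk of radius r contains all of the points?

169

The required radius is the distance from (3, 0) to the farthest point.
Squared distances: 20, 89, 104, 169.
Maximum is 169, attained at S.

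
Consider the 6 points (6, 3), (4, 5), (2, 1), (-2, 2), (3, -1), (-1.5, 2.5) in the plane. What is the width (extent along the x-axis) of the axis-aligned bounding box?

8

max x = 6, min x = -2, so width = 8.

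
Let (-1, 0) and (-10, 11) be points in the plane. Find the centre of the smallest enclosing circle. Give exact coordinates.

The smallest circle enclosing two points has them as diameter endpoints.
Centre = midpoint = (-5.5, 5.5); r² = |(-1, 0)−(-10, 11)|²/4 = 202/4 = 50.5.
Centre = (-5.5, 5.5).

(-5.5, 5.5)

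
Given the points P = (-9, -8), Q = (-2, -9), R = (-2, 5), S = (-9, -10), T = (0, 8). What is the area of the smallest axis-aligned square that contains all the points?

The bounding box has width 9 and height 18.
An axis-aligned square enclosing the set must have side ≥ max(width, height).
So the minimum side is max(9, 18) = 18.
Area = 18² = 324.

324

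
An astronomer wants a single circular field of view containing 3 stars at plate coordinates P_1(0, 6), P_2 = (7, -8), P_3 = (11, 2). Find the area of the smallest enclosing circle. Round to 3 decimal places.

Side lengths²: P_1P_2² = 245, P_1P_3² = 137, P_2P_3² = 116.
Since P_1P_2² = 245 < 137 + 116 = 253, the triangle is acute, so the smallest enclosing circle is the circumcircle.
Circumcentre = (67/18, -8/9), r² = 19865/324.
Area = π·r² = π·19865/324 ≈ 192.616.

192.616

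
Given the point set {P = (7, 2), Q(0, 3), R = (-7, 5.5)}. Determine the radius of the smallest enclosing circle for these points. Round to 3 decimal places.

7.215

Side lengths²: PQ² = 50, PR² = 208.25, QR² = 55.25.
Since PR² = 208.25 ≥ 55.25 + 50 = 105.25, the angle opposite PR is not acute, so the smallest enclosing circle has PR as diameter.
Centre = midpoint of PR = (0, 3.75), r² = 208.25/4 = 52.0625.
r = √(52.0625) ≈ 7.215.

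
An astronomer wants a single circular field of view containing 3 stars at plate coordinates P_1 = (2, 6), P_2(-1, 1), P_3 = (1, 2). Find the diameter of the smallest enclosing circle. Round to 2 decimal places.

Side lengths²: P_1P_2² = 34, P_1P_3² = 17, P_2P_3² = 5.
Since P_1P_2² = 34 ≥ 17 + 5 = 22, the angle opposite P_1P_2 is not acute, so the smallest enclosing circle has P_1P_2 as diameter.
Centre = midpoint of P_1P_2 = (0.5, 3.5), r² = 34/4 = 8.5.
Diameter = 2r = 2√(8.5) ≈ 5.83.

5.83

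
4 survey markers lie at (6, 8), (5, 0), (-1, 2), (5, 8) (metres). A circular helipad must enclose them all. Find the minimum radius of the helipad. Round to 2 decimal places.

4.70

The minimum enclosing circle of a finite set is fixed by two of the points (as a diameter) or three (as a circumcircle).
The minimum enclosing circle is determined by three boundary points: (6, 8), (5, 0), (-1, 2).
Their circumcentre is (3.1, 4.3) with r² = 22.1.
The farthest remaining point (5, 8) is at distance² 17.3 ≤ 22.1.
r = √(22.1) ≈ 4.70.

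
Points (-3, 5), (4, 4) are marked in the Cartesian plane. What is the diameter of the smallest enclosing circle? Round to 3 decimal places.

7.071

The smallest circle enclosing two points has them as diameter endpoints.
Centre = midpoint = (0.5, 4.5); r² = |(-3, 5)−(4, 4)|²/4 = 50/4 = 12.5.
Diameter = 2r = 2√(12.5) ≈ 7.071.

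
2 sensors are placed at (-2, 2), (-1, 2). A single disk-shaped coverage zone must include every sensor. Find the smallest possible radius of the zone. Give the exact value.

0.5

The smallest circle enclosing two points has them as diameter endpoints.
Centre = midpoint = (-1.5, 2); r² = |(-2, 2)−(-1, 2)|²/4 = 1/4 = 0.25.
r = √(0.25) = 0.5.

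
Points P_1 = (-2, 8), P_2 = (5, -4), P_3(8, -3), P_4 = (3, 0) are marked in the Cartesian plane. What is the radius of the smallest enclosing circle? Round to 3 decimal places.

The farthest pair is P_1–P_3 with squared distance 221. The circle on this segment as diameter has centre (3, 2.5) and r² = 221/4 = 55.25.
Check P_2: distance² to centre = 46.25 ≤ 55.25, so it lies inside.
All remaining points lie in this disk, and no smaller disk contains both endpoints, so this is the minimum enclosing circle.
r = √(55.25) ≈ 7.433.

7.433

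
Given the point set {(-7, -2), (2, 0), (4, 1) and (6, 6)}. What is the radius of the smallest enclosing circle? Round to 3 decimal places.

7.632

By Welzl's lemma the MEC is supported by two points (diametrically opposite) or three points (on a circumcircle).
The farthest pair is (-7, -2)–(6, 6) with squared distance 233. The circle on this segment as diameter has centre (-0.5, 2) and r² = 233/4 = 58.25.
Check (2, 0): distance² to centre = 10.25 ≤ 58.25, so it lies inside.
All remaining points lie in this disk, and no smaller disk contains both endpoints, so this is the minimum enclosing circle.
r = √(58.25) ≈ 7.632.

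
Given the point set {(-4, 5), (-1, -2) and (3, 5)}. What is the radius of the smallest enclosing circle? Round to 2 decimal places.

4.39

Call the three points A, B, C in the order given.
Side lengths²: AB² = 58, AC² = 49, BC² = 65.
Since BC² = 65 < 58 + 49 = 107, the triangle is acute, so the smallest enclosing circle is the circumcircle.
Circumcentre = (-0.5, 33/14), r² = 1885/98.
r = √(1885/98) ≈ 4.39.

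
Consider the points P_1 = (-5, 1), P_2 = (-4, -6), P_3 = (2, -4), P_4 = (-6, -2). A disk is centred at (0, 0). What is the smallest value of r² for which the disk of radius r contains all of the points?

52

The required radius is the distance from (0, 0) to the farthest point.
Squared distances: 26, 52, 20, 40.
Maximum is 52, attained at P_2.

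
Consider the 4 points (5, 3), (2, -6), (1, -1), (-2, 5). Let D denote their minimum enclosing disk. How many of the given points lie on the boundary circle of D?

3

The minimum enclosing circle is determined by three boundary points: (5, 3), (2, -6), (-2, 5).
Their circumcentre is (11/46, -19/46) with r² = 36305/1058.
The farthest remaining point (1, -1) is at distance² 977/1058 ≤ 36305/1058.
The points at distance exactly r from the centre are (5, 3), (2, -6), (-2, 5) — 3 points.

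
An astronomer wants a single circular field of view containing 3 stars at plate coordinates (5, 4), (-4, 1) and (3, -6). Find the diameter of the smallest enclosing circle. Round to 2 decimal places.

11.40

Call the three points A, B, C in the order given.
Side lengths²: AB² = 90, AC² = 104, BC² = 98.
Since AC² = 104 < 98 + 90 = 188, the triangle is acute, so the smallest enclosing circle is the circumcircle.
Circumcentre = (1.5, -0.5), r² = 32.5.
Diameter = 2r = 2√(32.5) ≈ 11.40.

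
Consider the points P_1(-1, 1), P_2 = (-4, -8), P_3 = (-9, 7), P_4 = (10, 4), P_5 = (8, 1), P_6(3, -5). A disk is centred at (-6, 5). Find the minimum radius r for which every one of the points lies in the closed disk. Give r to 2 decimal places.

The required radius is the distance from (-6, 5) to the farthest point.
Squared distances: 41, 173, 13, 257, 212, 181.
Maximum is 257, attained at P_4.
r = √257 ≈ 16.03.

16.03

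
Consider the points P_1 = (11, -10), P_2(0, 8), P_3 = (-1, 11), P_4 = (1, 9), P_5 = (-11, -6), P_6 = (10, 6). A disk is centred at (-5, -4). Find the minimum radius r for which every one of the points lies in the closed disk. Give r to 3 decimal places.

18.028

The required radius is the distance from (-5, -4) to the farthest point.
Squared distances: 292, 169, 241, 205, 40, 325.
Maximum is 325, attained at P_6.
r = √325 ≈ 18.028.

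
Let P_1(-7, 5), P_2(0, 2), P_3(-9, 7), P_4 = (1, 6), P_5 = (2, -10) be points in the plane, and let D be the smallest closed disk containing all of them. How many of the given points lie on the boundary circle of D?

2

The farthest pair is P_3–P_5 with squared distance 410. The circle on this segment as diameter has centre (-3.5, -1.5) and r² = 410/4 = 102.5.
Check P_1: distance² to centre = 54.5 ≤ 102.5, so it lies inside.
All remaining points lie in this disk, and no smaller disk contains both endpoints, so this is the minimum enclosing circle.
The points at distance exactly r from the centre are P_3, P_5 — 2 points.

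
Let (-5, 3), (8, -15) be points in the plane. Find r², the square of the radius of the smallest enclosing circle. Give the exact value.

The smallest circle enclosing two points has them as diameter endpoints.
Centre = midpoint = (1.5, -6); r² = |(-5, 3)−(8, -15)|²/4 = 493/4 = 123.25.

123.25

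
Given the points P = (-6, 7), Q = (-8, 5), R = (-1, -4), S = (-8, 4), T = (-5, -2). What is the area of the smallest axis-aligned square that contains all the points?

The bounding box has width 7 and height 11.
An axis-aligned square enclosing the set must have side ≥ max(width, height).
So the minimum side is max(7, 11) = 11.
Area = 11² = 121.

121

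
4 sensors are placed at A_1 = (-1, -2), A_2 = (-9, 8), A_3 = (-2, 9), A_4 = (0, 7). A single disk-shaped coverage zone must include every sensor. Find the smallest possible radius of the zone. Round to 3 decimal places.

6.412

By Welzl's lemma the MEC is supported by two points (diametrically opposite) or three points (on a circumcircle).
The minimum enclosing circle is determined by three boundary points: A_1, A_2, A_3.
Their circumcentre is (-185/39, 125/39) with r² = 62525/1521.
The farthest remaining point A_4 is at distance² 56129/1521 ≤ 62525/1521.
r = √(62525/1521) ≈ 6.412.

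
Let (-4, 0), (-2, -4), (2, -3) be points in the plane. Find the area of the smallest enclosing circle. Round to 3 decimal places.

35.343

Call the three points A, B, C in the order given.
Side lengths²: AB² = 20, AC² = 45, BC² = 17.
Since AC² = 45 ≥ 20 + 17 = 37, the angle opposite AC is not acute, so the smallest enclosing circle has AC as diameter.
Centre = midpoint of AC = (-1, -1.5), r² = 45/4 = 11.25.
Area = π·r² = π·11.25 ≈ 35.343.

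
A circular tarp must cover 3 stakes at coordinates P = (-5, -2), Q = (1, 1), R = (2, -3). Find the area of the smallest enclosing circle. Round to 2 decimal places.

Side lengths²: PQ² = 45, PR² = 50, QR² = 17.
Since PR² = 50 < 45 + 17 = 62, the triangle is acute, so the smallest enclosing circle is the circumcircle.
Circumcentre = (-25/18, -31/18), r² = 2125/162.
Area = π·r² = π·2125/162 ≈ 41.21.

41.21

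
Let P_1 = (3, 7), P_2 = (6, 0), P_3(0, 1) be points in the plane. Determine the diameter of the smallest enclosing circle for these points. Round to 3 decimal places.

Side lengths²: P_1P_2² = 58, P_1P_3² = 45, P_2P_3² = 37.
Since P_1P_2² = 58 < 45 + 37 = 82, the triangle is acute, so the smallest enclosing circle is the circumcircle.
Circumcentre = (89/26, 79/26), r² = 5365/338.
Diameter = 2r = 2√(5365/338) ≈ 7.968.

7.968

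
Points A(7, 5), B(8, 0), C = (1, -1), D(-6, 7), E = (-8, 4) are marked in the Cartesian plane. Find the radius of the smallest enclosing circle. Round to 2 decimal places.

A smallest enclosing disk is always determined by at most three of the input points on its boundary.
The farthest pair is B–E with squared distance 272. The circle on this segment as diameter has centre (0, 2) and r² = 272/4 = 68.
Check A: distance² to centre = 58 ≤ 68, so it lies inside.
All remaining points lie in this disk, and no smaller disk contains both endpoints, so this is the minimum enclosing circle.
r = √68 ≈ 8.25.

8.25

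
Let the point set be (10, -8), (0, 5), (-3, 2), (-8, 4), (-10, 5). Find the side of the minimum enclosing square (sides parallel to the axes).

20

The bounding box has width 20 and height 13.
An axis-aligned square enclosing the set must have side ≥ max(width, height).
So the minimum side is max(20, 13) = 20.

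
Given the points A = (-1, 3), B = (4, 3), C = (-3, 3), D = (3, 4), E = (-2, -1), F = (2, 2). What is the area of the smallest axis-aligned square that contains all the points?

The bounding box has width 7 and height 5.
An axis-aligned square enclosing the set must have side ≥ max(width, height).
So the minimum side is max(7, 5) = 7.
Area = 7² = 49.

49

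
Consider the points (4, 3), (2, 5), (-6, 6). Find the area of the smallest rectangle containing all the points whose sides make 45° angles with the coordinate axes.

45.5

In coordinates u = x + y, v = x − y the rectangle is axis-aligned; the map (x,y)→(u,v) scales areas by 2.
u-values: 7, 7, 0; range = 7 − 0 = 7.
v-values: 1, -3, -12; range = 1 − (-12) = 13.
Area = (7 × 13) / 2 = 45.5.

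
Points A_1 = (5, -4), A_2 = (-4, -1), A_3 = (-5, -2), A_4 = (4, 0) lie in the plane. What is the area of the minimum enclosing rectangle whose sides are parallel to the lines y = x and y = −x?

In coordinates u = x + y, v = x − y the rectangle is axis-aligned; the map (x,y)→(u,v) scales areas by 2.
u-values: 1, -5, -7, 4; range = 4 − (-7) = 11.
v-values: 9, -3, -3, 4; range = 9 − (-3) = 12.
Area = (11 × 12) / 2 = 66.

66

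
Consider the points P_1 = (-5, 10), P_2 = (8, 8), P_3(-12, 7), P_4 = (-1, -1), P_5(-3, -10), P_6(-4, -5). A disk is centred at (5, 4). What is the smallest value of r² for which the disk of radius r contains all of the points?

298

The required radius is the distance from (5, 4) to the farthest point.
Squared distances: 136, 25, 298, 61, 260, 162.
Maximum is 298, attained at P_3.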